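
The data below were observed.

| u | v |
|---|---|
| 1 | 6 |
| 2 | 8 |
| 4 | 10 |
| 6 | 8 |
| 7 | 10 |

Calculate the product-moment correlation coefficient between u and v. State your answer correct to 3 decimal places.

0.703

n = 5, Σx = 20, Σy = 42, Σxy = 180, Σx² = 106, Σy² = 364
Sxx = Σx² − (Σx)²/n = 106 − 80 = 26
Sxy = Σxy − (Σx)(Σy)/n = 180 − 168 = 12
Syy = Σy² − (Σy)²/n = 364 − 352.8 = 11.2
r = Sxy/√(Sxx·Syy) = 12/√(291.2) = 12/17.064583 = 0.703211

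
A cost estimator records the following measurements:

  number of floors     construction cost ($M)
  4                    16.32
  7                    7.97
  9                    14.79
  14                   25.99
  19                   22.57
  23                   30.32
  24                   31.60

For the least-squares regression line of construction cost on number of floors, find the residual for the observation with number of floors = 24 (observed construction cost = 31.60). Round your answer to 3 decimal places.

n = 7, Σx = 100, Σy = 149.56, Σxy = 2502.63, Σx² = 1808
Sxx = Σx² − (Σx)²/n = 1808 − 1428.571429 = 379.428571
Sxy = Σxy − (Σx)(Σy)/n = 2502.63 − 2136.571429 = 366.058571
b = Sxy/Sxx = 366.058571/379.428571 = 0.964763
a = ȳ − b·x̄ = 21.365714 − 0.964763·14.285714 = 7.583389
ŷ(24) = 7.583389 + 0.964763·24 = 30.737696
residual = y − ŷ = 31.60 − 30.737696 = 0.862304

0.862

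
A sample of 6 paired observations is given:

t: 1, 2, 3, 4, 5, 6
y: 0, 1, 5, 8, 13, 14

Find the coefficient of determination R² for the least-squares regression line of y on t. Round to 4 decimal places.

0.9708

n = 6, Σx = 21, Σy = 41, Σxy = 198, Σx² = 91, Σy² = 455
Sxx = Σx² − (Σx)²/n = 91 − 73.5 = 17.5
Sxy = Σxy − (Σx)(Σy)/n = 198 − 143.5 = 54.5
Syy = Σy² − (Σy)²/n = 455 − 280.166667 = 174.833333
R² = Sxy²/(Sxx·Syy) = (54.5)²/(17.5·174.833333) = 0.970802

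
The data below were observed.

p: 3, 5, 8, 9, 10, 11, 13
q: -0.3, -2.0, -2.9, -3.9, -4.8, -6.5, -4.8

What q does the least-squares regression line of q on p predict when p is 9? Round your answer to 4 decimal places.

-3.9084

n = 7, Σx = 59, Σy = -25.2, Σxy = -251.1, Σx² = 569
Sxx = Σx² − (Σx)²/n = 569 − 497.285714 = 71.714286
Sxy = Σxy − (Σx)(Σy)/n = -251.1 − (-212.4) = -38.7
b = Sxy/Sxx = -38.7/71.714286 = -0.539641
a = ȳ − b·x̄ = -3.6 − (-0.539641)·8.428571 = 0.948406
ŷ(9) = a + b·9 = 0.948406 + (-0.539641)·9 = -3.908367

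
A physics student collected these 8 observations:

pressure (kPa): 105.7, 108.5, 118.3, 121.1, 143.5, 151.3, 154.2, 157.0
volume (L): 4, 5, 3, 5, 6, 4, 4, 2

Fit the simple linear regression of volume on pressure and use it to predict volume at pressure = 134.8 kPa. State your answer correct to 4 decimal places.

4.0893

n = 8, Σx = 1059.6, Σy = 33, Σxy = 4322.7, Σx² = 143515.42
Sxx = Σx² − (Σx)²/n = 143515.42 − 140344.02 = 3171.4
Sxy = Σxy − (Σx)(Σy)/n = 4322.7 − 4370.85 = -48.15
b = Sxy/Sxx = -48.15/3171.4 = -0.015183
a = ȳ − b·x̄ = 4.125 − (-0.015183)·132.45 = 6.135931
ŷ(134.8) = a + b·134.8 = 6.135931 + (-0.015183)·134.8 = 4.089321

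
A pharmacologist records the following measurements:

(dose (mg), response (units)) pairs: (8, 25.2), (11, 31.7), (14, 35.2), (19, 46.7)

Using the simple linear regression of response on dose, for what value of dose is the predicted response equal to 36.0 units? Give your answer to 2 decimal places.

n = 4, Σx = 52, Σy = 138.8, Σxy = 1930.4, Σx² = 742
Sxx = Σx² − (Σx)²/n = 742 − 676 = 66
Sxy = Σxy − (Σx)(Σy)/n = 1930.4 − 1804.4 = 126
b = Sxy/Sxx = 126/66 = 1.909091
a = ȳ − b·x̄ = 34.7 − 1.909091·13 = 9.881818
Set a + b·x = 36.0: x = (36.0 − 9.881818) / 1.909091 = 13.680952

13.68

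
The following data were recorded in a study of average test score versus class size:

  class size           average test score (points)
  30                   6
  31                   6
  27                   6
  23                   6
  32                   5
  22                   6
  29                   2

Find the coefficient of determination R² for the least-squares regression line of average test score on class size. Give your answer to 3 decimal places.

0.072

n = 7, Σx = 194, Σy = 37, Σxy = 1016, Σx² = 5468, Σy² = 209
Sxx = Σx² − (Σx)²/n = 5468 − 5376.571429 = 91.428571
Sxy = Σxy − (Σx)(Σy)/n = 1016 − 1025.428571 = -9.428571
Syy = Σy² − (Σy)²/n = 209 − 195.571429 = 13.428571
R² = Sxy²/(Sxx·Syy) = (-9.428571)²/(91.428571·13.428571) = 0.072407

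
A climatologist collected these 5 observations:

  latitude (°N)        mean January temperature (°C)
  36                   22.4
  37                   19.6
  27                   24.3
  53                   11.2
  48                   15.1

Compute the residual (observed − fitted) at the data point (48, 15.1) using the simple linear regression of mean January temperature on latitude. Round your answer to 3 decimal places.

n = 5, Σx = 201, Σy = 92.6, Σxy = 3506.1, Σx² = 8507
Sxx = Σx² − (Σx)²/n = 8507 − 8080.2 = 426.8
Sxy = Σxy − (Σx)(Σy)/n = 3506.1 − 3722.52 = -216.42
b = Sxy/Sxx = -216.42/426.8 = -0.507076
a = ȳ − b·x̄ = 18.52 − (-0.507076)·40.2 = 38.904452
ŷ(48) = 38.904452 + (-0.507076)·48 = 14.564808
residual = y − ŷ = 15.1 − 14.564808 = 0.535192

0.535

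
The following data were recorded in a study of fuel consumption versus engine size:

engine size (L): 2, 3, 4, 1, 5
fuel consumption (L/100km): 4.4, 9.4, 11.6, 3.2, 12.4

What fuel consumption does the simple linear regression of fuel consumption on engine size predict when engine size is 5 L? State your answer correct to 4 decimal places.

13.3200

n = 5, Σx = 15, Σy = 41, Σxy = 148.6, Σx² = 55
Sxx = Σx² − (Σx)²/n = 55 − 45 = 10
Sxy = Σxy − (Σx)(Σy)/n = 148.6 − 123 = 25.6
b = Sxy/Sxx = 25.6/10 = 2.56
a = ȳ − b·x̄ = 8.2 − 2.56·3 = 0.52
ŷ(5) = a + b·5 = 0.52 + 2.56·5 = 13.32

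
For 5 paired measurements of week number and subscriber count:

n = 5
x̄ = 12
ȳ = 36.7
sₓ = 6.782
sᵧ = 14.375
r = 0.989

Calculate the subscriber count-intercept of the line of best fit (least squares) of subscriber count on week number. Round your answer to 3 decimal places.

11.545

b = r · sᵧ/sₓ = 0.989 · 14.375/6.782 = 2.096266
a = ȳ − b·x̄ = 36.7 − 2.096266·12 = 11.544810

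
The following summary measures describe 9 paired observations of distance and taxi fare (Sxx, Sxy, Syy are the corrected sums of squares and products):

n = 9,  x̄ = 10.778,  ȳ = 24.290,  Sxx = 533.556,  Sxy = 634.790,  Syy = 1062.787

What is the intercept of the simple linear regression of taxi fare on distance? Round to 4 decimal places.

b = Sxy/Sxx = 634.79/533.556 = 1.189735
a = ȳ − b·x̄ = 24.29 − 1.189735·10.778 = 11.467041

11.4670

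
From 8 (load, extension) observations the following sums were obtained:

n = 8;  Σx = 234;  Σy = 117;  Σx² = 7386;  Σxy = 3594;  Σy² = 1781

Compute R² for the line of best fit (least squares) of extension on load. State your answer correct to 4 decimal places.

Sxx = Σx² − (Σx)²/n = 7386 − 6844.5 = 541.5
Sxy = Σxy − (Σx)(Σy)/n = 3594 − 3422.25 = 171.75
Syy = Σy² − (Σy)²/n = 1781 − 1711.125 = 69.875
R² = Sxy²/(Sxx·Syy) = (171.75)²/(541.5·69.875) = 0.779602

0.7796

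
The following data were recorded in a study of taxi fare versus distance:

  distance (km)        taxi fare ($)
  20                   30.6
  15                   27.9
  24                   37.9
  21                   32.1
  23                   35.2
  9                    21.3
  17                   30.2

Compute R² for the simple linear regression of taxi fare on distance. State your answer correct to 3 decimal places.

n = 7, Σx = 129, Σy = 215.2, Σxy = 4128.9, Σx² = 2541, Σy² = 6786.36
Sxx = Σx² − (Σx)²/n = 2541 − 2377.285714 = 163.714286
Sxy = Σxy − (Σx)(Σy)/n = 4128.9 − 3965.828571 = 163.071429
Syy = Σy² − (Σy)²/n = 6786.36 − 6615.862857 = 170.497143
R² = Sxy²/(Sxx·Syy) = (163.071429)²/(163.714286·170.497143) = 0.952691

0.953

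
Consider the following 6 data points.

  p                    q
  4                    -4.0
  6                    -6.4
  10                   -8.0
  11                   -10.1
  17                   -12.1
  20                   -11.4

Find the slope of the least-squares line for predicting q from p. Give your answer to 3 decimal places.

n = 6, Σx = 68, Σy = -52, Σxy = -679.2, Σx² = 962
Sxx = Σx² − (Σx)²/n = 962 − 770.666667 = 191.333333
Sxy = Σxy − (Σx)(Σy)/n = -679.2 − (-589.333333) = -89.866667
b = Sxy/Sxx = -89.866667/191.333333 = -0.469686

-0.470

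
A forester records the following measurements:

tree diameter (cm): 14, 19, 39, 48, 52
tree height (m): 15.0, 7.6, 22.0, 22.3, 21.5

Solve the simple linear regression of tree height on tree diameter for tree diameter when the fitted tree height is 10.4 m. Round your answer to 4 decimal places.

n = 5, Σx = 172, Σy = 88.4, Σxy = 3400.8, Σx² = 7086
Sxx = Σx² − (Σx)²/n = 7086 − 5916.8 = 1169.2
Sxy = Σxy − (Σx)(Σy)/n = 3400.8 − 3040.96 = 359.84
b = Sxy/Sxx = 359.84/1169.2 = 0.307766
a = ȳ − b·x̄ = 17.68 − 0.307766·34.4 = 7.092850
Set a + b·x = 10.4: x = (10.4 − 7.092850) / 0.307766 = 10.745665

10.7457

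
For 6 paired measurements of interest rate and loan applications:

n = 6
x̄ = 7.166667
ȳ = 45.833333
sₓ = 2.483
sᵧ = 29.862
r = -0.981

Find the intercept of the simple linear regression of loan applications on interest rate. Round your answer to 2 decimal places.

b = r · sᵧ/sₓ = -0.981 · 29.862/2.483 = -11.798076
a = ȳ − b·x̄ = 45.833333 − (-11.798076)·7.166667 = 130.386213

130.39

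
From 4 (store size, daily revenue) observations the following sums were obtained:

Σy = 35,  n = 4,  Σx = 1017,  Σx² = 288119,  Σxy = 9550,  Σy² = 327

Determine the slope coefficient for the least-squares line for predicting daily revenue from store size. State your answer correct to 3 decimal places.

Sxx = Σx² − (Σx)²/n = 288119 − 258572.25 = 29546.75
Sxy = Σxy − (Σx)(Σy)/n = 9550 − 8898.75 = 651.25
b = Sxy/Sxx = 651.25/29546.75 = 0.022041

0.022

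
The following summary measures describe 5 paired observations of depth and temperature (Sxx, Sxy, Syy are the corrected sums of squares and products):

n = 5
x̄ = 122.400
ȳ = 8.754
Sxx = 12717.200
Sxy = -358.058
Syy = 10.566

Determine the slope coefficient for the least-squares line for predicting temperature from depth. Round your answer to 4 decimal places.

-0.0282

b = Sxy/Sxx = -358.058/12717.2 = -0.028155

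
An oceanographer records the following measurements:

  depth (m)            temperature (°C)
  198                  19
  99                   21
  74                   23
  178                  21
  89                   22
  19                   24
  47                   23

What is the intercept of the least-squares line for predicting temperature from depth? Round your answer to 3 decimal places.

24.236

n = 7, Σx = 704, Σy = 153, Σxy = 14776, Σx² = 96656
Sxx = Σx² − (Σx)²/n = 96656 − 70802.285714 = 25853.714286
Sxy = Σxy − (Σx)(Σy)/n = 14776 − 15387.428571 = -611.428571
b = Sxy/Sxx = -611.428571/25853.714286 = -0.023650
a = ȳ − b·x̄ = 21.857143 − (-0.023650)·100.571429 = 24.235611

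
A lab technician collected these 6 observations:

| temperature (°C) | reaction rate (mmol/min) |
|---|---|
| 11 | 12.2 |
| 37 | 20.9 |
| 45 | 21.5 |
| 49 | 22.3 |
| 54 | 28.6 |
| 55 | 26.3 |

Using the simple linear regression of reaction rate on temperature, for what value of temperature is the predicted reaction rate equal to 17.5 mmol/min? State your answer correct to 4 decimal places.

28.2132

n = 6, Σx = 251, Σy = 131.8, Σxy = 5958.6, Σx² = 11857
Sxx = Σx² − (Σx)²/n = 11857 − 10500.166667 = 1356.833333
Sxy = Σxy − (Σx)(Σy)/n = 5958.6 − 5513.633333 = 444.966667
b = Sxy/Sxx = 444.966667/1356.833333 = 0.327945
a = ȳ − b·x̄ = 21.966667 − 0.327945·41.833333 = 8.247635
Set a + b·x = 17.5: x = (17.5 − 8.247635) / 0.327945 = 28.213162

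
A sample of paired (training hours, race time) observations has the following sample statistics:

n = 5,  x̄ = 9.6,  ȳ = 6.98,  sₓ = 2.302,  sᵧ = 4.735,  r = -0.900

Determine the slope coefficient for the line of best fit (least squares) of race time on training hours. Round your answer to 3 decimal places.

b = r · sᵧ/sₓ = -0.9 · 4.735/2.302 = -1.851216

-1.851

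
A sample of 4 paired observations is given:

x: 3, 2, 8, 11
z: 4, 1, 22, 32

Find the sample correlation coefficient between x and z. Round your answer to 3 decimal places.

1.000

n = 4, Σx = 24, Σy = 59, Σxy = 542, Σx² = 198, Σy² = 1525
Sxx = Σx² − (Σx)²/n = 198 − 144 = 54
Sxy = Σxy − (Σx)(Σy)/n = 542 − 354 = 188
Syy = Σy² − (Σy)²/n = 1525 − 870.25 = 654.75
r = Sxy/√(Sxx·Syy) = 188/√(35356.5) = 188/188.033242 = 0.999823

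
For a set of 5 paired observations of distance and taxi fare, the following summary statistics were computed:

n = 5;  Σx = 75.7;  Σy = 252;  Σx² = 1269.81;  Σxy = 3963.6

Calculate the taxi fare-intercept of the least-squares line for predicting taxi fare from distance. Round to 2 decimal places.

Sxx = Σx² − (Σx)²/n = 1269.81 − 1146.098 = 123.712
Sxy = Σxy − (Σx)(Σy)/n = 3963.6 − 3815.28 = 148.32
b = Sxy/Sxx = 148.32/123.712 = 1.198914
a = ȳ − b·x̄ = 50.4 − 1.198914·15.14 = 32.248448

32.25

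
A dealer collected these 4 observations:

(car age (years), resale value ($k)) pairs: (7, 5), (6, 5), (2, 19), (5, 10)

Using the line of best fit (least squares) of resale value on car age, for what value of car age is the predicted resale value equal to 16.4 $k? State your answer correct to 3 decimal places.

2.783

n = 4, Σx = 20, Σy = 39, Σxy = 153, Σx² = 114
Sxx = Σx² − (Σx)²/n = 114 − 100 = 14
Sxy = Σxy − (Σx)(Σy)/n = 153 − 195 = -42
b = Sxy/Sxx = -42/14 = -3
a = ȳ − b·x̄ = 9.75 − (-3)·5 = 24.75
Set a + b·x = 16.4: x = (16.4 − 24.75) / (-3) = 2.783333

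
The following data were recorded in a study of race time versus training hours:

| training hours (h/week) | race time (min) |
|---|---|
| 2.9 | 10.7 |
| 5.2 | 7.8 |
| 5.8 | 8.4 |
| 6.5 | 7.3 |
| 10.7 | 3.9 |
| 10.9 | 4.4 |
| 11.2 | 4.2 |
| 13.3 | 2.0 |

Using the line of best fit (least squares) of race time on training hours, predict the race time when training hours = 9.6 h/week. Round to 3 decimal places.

n = 8, Σx = 66.5, Σy = 48.7, Σxy = 331.09, Σx² = 646.97
Sxx = Σx² − (Σx)²/n = 646.97 − 552.78125 = 94.18875
Sxy = Σxy − (Σx)(Σy)/n = 331.09 − 404.81875 = -73.72875
b = Sxy/Sxx = -73.72875/94.18875 = -0.782777
a = ȳ − b·x̄ = 6.0875 − (-0.782777)·8.3125 = 12.594331
ŷ(9.6) = a + b·9.6 = 12.594331 + (-0.782777)·9.6 = 5.079675

5.080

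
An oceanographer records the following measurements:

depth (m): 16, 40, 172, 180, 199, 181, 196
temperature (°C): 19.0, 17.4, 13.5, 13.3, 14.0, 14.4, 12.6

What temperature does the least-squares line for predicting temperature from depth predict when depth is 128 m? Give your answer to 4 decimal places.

15.2562

n = 7, Σx = 984, Σy = 104.2, Σxy = 13578, Σx² = 174618
Sxx = Σx² − (Σx)²/n = 174618 − 138322.285714 = 36295.714286
Sxy = Σxy − (Σx)(Σy)/n = 13578 − 14647.542857 = -1069.542857
b = Sxy/Sxx = -1069.542857/36295.714286 = -0.029467
a = ȳ − b·x̄ = 14.885714 − (-0.029467)·140.571429 = 19.027999
ŷ(128) = a + b·128 = 19.027999 + (-0.029467)·128 = 15.256162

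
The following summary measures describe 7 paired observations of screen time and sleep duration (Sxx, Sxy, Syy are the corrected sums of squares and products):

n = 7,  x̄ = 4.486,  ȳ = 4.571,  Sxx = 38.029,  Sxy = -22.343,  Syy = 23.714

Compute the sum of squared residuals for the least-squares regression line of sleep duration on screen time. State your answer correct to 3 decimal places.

10.587

b = Sxy/Sxx = -22.343/38.029 = -0.587525
SSE = Syy − b·Sxy = 23.714 − (-0.587525)·(-22.343) = 10.586922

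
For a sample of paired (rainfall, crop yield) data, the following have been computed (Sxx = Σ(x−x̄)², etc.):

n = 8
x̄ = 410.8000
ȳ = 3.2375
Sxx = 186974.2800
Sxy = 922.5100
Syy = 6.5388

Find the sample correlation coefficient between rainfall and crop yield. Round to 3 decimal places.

0.834

r = Sxy/√(Sxx·Syy) = 922.51/√(1222587.422064) = 922.51/1105.706752 = 0.834317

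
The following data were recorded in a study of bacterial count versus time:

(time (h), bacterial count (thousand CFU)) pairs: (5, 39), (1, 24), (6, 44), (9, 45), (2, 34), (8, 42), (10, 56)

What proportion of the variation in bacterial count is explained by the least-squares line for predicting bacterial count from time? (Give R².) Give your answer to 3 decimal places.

n = 7, Σx = 41, Σy = 284, Σxy = 1852, Σx² = 311, Σy² = 12114
Sxx = Σx² − (Σx)²/n = 311 − 240.142857 = 70.857143
Sxy = Σxy − (Σx)(Σy)/n = 1852 − 1663.428571 = 188.571429
Syy = Σy² − (Σy)²/n = 12114 − 11522.285714 = 591.714286
R² = Sxy²/(Sxx·Syy) = (188.571429)²/(70.857143·591.714286) = 0.848118

0.848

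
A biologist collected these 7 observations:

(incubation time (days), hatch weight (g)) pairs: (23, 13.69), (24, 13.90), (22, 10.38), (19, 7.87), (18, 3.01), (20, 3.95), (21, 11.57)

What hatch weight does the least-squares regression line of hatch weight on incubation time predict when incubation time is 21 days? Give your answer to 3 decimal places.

9.196

n = 7, Σx = 147, Σy = 64.37, Σxy = 1402.51, Σx² = 3115
Sxx = Σx² − (Σx)²/n = 3115 − 3087 = 28
Sxy = Σxy − (Σx)(Σy)/n = 1402.51 − 1351.77 = 50.74
b = Sxy/Sxx = 50.74/28 = 1.812143
a = ȳ − b·x̄ = 9.195714 − 1.812143·21 = -28.859286
ŷ(21) = a + b·21 = -28.859286 + 1.812143·21 = 9.195714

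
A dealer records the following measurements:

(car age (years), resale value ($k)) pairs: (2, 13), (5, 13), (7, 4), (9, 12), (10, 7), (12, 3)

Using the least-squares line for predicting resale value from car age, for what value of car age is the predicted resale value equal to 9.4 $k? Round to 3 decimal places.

6.657

n = 6, Σx = 45, Σy = 52, Σxy = 333, Σx² = 403
Sxx = Σx² − (Σx)²/n = 403 − 337.5 = 65.5
Sxy = Σxy − (Σx)(Σy)/n = 333 − 390 = -57
b = Sxy/Sxx = -57/65.5 = -0.870229
a = ȳ − b·x̄ = 8.666667 − (-0.870229)·7.5 = 15.193384
Set a + b·x = 9.4: x = (9.4 − 15.193384) / (-0.870229) = 6.657310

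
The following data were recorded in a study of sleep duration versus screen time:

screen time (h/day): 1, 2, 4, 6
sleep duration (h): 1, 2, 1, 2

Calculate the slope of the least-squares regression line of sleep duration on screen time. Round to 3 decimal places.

n = 4, Σx = 13, Σy = 6, Σxy = 21, Σx² = 57
Sxx = Σx² − (Σx)²/n = 57 − 42.25 = 14.75
Sxy = Σxy − (Σx)(Σy)/n = 21 − 19.5 = 1.5
b = Sxy/Sxx = 1.5/14.75 = 0.101695

0.102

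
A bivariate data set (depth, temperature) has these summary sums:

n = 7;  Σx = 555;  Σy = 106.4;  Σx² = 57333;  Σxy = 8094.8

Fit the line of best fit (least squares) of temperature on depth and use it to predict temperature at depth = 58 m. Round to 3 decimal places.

Sxx = Σx² − (Σx)²/n = 57333 − 44003.571429 = 13329.428571
Sxy = Σxy − (Σx)(Σy)/n = 8094.8 − 8436 = -341.2
b = Sxy/Sxx = -341.2/13329.428571 = -0.025597
a = ȳ − b·x̄ = 15.2 − (-0.025597)·79.285714 = 17.229516
ŷ(58) = a + b·58 = 17.229516 + (-0.025597)·58 = 15.744861

15.745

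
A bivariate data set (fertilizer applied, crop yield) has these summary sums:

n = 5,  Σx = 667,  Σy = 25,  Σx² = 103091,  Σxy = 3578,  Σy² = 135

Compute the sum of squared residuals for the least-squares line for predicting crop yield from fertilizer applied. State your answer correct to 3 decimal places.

Sxx = Σx² − (Σx)²/n = 103091 − 88977.8 = 14113.2
Sxy = Σxy − (Σx)(Σy)/n = 3578 − 3335 = 243
Syy = Σy² − (Σy)²/n = 135 − 125 = 10
b = Sxy/Sxx = 243/14113.2 = 0.017218
SSE = Syy − b·Sxy = 10 − 0.017218·243 = 5.816045

5.816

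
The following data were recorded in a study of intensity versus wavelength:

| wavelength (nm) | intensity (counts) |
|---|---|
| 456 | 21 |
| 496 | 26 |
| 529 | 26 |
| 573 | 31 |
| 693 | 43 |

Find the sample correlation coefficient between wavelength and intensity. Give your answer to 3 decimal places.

n = 5, Σx = 2747, Σy = 147, Σxy = 83788, Σx² = 1542371, Σy² = 4603
Sxx = Σx² − (Σx)²/n = 1542371 − 1509201.8 = 33169.2
Sxy = Σxy − (Σx)(Σy)/n = 83788 − 80761.8 = 3026.2
Syy = Σy² − (Σy)²/n = 4603 − 4321.8 = 281.2
r = Sxy/√(Sxx·Syy) = 3026.2/√(9327179.04) = 3026.2/3054.043065 = 0.990883

0.991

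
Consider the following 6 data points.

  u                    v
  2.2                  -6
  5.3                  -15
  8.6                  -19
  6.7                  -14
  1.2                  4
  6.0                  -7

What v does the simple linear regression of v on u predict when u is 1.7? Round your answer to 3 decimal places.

-0.909

n = 6, Σx = 30, Σy = -57, Σxy = -387.1, Σx² = 189.22
Sxx = Σx² − (Σx)²/n = 189.22 − 150 = 39.22
Sxy = Σxy − (Σx)(Σy)/n = -387.1 − (-285) = -102.1
b = Sxy/Sxx = -102.1/39.22 = -2.603264
a = ȳ − b·x̄ = -9.5 − (-2.603264)·5 = 3.516318
ŷ(1.7) = a + b·1.7 = 3.516318 + (-2.603264)·1.7 = -0.909230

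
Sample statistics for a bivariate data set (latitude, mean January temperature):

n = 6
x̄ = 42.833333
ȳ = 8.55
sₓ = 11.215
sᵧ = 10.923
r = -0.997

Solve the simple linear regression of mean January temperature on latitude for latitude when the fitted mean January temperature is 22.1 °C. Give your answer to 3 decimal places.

b = r · sᵧ/sₓ = -0.997 · 10.923/11.215 = -0.971042
a = ȳ − b·x̄ = 8.55 − (-0.971042)·42.833333 = 50.142946
Set a + b·x = 22.1: x = (22.1 − 50.142946) / (-0.971042) = 28.879244

28.879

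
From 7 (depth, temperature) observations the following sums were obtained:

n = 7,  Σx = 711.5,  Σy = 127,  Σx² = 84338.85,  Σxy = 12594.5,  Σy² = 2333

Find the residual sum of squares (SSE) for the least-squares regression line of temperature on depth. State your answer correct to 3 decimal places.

Sxx = Σx² − (Σx)²/n = 84338.85 − 72318.892857 = 12019.957143
Sxy = Σxy − (Σx)(Σy)/n = 12594.5 − 12908.642857 = -314.142857
Syy = Σy² − (Σy)²/n = 2333 − 2304.142857 = 28.857143
b = Sxy/Sxx = -314.142857/12019.957143 = -0.026135
SSE = Syy − b·Sxy = 28.857143 − (-0.026135)·(-314.142857) = 20.646986

20.647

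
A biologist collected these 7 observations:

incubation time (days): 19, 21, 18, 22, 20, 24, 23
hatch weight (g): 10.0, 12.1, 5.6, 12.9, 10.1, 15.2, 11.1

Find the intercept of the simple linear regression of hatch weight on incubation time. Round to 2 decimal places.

n = 7, Σx = 147, Σy = 77, Σxy = 1650.8, Σx² = 3115
Sxx = Σx² − (Σx)²/n = 3115 − 3087 = 28
Sxy = Σxy − (Σx)(Σy)/n = 1650.8 − 1617 = 33.8
b = Sxy/Sxx = 33.8/28 = 1.207143
a = ȳ − b·x̄ = 11 − 1.207143·21 = -14.35

-14.35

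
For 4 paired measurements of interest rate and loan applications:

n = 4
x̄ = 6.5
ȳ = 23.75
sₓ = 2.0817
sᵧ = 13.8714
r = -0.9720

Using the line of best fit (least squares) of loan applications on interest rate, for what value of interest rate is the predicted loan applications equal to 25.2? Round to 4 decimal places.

b = r · sᵧ/sₓ = -0.972 · 13.8714/2.0817 = -6.476918
a = ȳ − b·x̄ = 23.75 − (-6.476918)·6.5 = 65.849969
Set a + b·x = 25.2: x = (25.2 − 65.849969) / (-6.476918) = 6.276128

6.2761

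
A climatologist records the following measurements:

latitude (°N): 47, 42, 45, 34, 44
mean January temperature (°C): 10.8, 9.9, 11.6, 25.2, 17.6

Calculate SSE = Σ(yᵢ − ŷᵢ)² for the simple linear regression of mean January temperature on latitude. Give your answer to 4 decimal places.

n = 5, Σx = 212, Σy = 75.1, Σxy = 3076.6, Σx² = 9090, Σy² = 1294.01
Sxx = Σx² − (Σx)²/n = 9090 − 8988.8 = 101.2
Sxy = Σxy − (Σx)(Σy)/n = 3076.6 − 3184.24 = -107.64
Syy = Σy² − (Σy)²/n = 1294.01 − 1128.002 = 166.008
b = Sxy/Sxx = -107.64/101.2 = -1.063636
SSE = Syy − b·Sxy = 166.008 − (-1.063636)·(-107.64) = 51.518182

51.5182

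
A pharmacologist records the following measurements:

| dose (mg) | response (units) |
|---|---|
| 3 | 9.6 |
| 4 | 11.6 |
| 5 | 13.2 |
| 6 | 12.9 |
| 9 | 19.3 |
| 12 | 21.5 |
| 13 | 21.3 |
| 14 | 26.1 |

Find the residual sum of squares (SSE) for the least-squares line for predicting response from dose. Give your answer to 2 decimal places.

n = 8, Σx = 66, Σy = 135.5, Σxy = 1292.6, Σx² = 676, Σy² = 2537.01
Sxx = Σx² − (Σx)²/n = 676 − 544.5 = 131.5
Sxy = Σxy − (Σx)(Σy)/n = 1292.6 − 1117.875 = 174.725
Syy = Σy² − (Σy)²/n = 2537.01 − 2295.03125 = 241.97875
b = Sxy/Sxx = 174.725/131.5 = 1.328707
SSE = Syy − b·Sxy = 241.97875 − 1.328707·174.725 = 9.820380

9.82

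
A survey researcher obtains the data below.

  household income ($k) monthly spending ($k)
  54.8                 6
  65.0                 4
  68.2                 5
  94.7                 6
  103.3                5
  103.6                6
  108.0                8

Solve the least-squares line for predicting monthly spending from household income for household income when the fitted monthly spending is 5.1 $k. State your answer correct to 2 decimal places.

n = 7, Σx = 597.6, Σy = 40, Σxy = 3500.1, Σx² = 53915.22
Sxx = Σx² − (Σx)²/n = 53915.22 − 51017.965714 = 2897.254286
Sxy = Σxy − (Σx)(Σy)/n = 3500.1 − 3414.857143 = 85.242857
b = Sxy/Sxx = 85.242857/2897.254286 = 0.029422
a = ȳ − b·x̄ = 5.714286 − 0.029422·85.371429 = 3.202492
Set a + b·x = 5.1: x = (5.1 − 3.202492) / 0.029422 = 64.492941

64.49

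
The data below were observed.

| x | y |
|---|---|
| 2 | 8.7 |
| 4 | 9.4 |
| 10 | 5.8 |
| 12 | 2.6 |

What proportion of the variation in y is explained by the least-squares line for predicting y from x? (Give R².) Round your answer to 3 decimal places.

n = 4, Σx = 28, Σy = 26.5, Σxy = 144.2, Σx² = 264, Σy² = 204.45
Sxx = Σx² − (Σx)²/n = 264 − 196 = 68
Sxy = Σxy − (Σx)(Σy)/n = 144.2 − 185.5 = -41.3
Syy = Σy² − (Σy)²/n = 204.45 − 175.5625 = 28.8875
R² = Sxy²/(Sxx·Syy) = (-41.3)²/(68·28.8875) = 0.868323

0.868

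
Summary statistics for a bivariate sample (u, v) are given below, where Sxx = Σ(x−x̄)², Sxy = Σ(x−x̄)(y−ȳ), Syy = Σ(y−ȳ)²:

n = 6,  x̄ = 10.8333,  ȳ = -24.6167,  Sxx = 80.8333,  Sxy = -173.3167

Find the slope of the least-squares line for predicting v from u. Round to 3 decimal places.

b = Sxy/Sxx = -173.3167/80.8333 = -2.144125

-2.144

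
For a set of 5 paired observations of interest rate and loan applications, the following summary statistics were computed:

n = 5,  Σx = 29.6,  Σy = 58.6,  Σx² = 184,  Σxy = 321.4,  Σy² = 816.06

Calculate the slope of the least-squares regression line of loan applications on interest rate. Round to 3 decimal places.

-2.910

Sxx = Σx² − (Σx)²/n = 184 − 175.232 = 8.768
Sxy = Σxy − (Σx)(Σy)/n = 321.4 − 346.912 = -25.512
b = Sxy/Sxx = -25.512/8.768 = -2.909672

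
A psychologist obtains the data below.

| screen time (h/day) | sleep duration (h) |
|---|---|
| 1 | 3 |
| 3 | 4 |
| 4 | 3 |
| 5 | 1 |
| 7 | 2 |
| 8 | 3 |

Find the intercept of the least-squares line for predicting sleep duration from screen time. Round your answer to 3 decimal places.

n = 6, Σx = 28, Σy = 16, Σxy = 70, Σx² = 164
Sxx = Σx² − (Σx)²/n = 164 − 130.666667 = 33.333333
Sxy = Σxy − (Σx)(Σy)/n = 70 − 74.666667 = -4.666667
b = Sxy/Sxx = -4.666667/33.333333 = -0.14
a = ȳ − b·x̄ = 2.666667 − (-0.14)·4.666667 = 3.32

3.320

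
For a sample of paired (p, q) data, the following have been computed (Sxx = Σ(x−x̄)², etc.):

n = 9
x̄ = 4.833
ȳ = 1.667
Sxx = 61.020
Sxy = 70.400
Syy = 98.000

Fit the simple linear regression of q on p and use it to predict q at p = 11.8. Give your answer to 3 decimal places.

9.705

b = Sxy/Sxx = 70.4/61.02 = 1.153720
a = ȳ − b·x̄ = 1.667 − 1.153720·4.833 = -3.908929
ŷ(11.8) = a + b·11.8 = -3.908929 + 1.153720·11.8 = 9.704968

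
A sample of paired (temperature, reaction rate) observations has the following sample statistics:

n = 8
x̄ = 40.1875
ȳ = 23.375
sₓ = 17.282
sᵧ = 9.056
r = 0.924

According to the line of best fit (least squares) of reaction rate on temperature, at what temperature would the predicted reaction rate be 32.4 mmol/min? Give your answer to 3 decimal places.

58.827

b = r · sᵧ/sₓ = 0.924 · 9.056/17.282 = 0.484188
a = ȳ − b·x̄ = 23.375 − 0.484188·40.1875 = 3.916679
Set a + b·x = 32.4: x = (32.4 − 3.916679) / 0.484188 = 58.826939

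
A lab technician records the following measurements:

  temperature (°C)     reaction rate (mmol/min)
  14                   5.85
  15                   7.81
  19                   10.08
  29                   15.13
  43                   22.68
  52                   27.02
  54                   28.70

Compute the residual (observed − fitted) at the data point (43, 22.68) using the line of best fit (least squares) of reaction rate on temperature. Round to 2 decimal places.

0.12

n = 7, Σx = 226, Σy = 117.27, Σxy = 4759.42, Σx² = 9092
Sxx = Σx² − (Σx)²/n = 9092 − 7296.571429 = 1795.428571
Sxy = Σxy − (Σx)(Σy)/n = 4759.42 − 3786.145714 = 973.274286
b = Sxy/Sxx = 973.274286/1795.428571 = 0.542085
a = ȳ − b·x̄ = 16.752857 − 0.542085·32.285714 = -0.748733
ŷ(43) = -0.748733 + 0.542085·43 = 22.560907
residual = y − ŷ = 22.68 − 22.560907 = 0.119093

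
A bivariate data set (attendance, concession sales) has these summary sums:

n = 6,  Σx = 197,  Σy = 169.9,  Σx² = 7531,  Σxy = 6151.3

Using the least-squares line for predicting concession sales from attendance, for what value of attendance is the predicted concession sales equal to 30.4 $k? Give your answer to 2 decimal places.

Sxx = Σx² − (Σx)²/n = 7531 − 6468.166667 = 1062.833333
Sxy = Σxy − (Σx)(Σy)/n = 6151.3 − 5578.383333 = 572.916667
b = Sxy/Sxx = 572.916667/1062.833333 = 0.539047
a = ȳ − b·x̄ = 28.316667 − 0.539047·32.833333 = 10.617971
Set a + b·x = 30.4: x = (30.4 − 10.617971) / 0.539047 = 36.698182

36.70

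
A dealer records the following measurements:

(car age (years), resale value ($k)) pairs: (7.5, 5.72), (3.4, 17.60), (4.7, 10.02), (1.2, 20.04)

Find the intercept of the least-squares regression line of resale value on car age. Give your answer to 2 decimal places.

23.51

n = 4, Σx = 16.8, Σy = 53.38, Σxy = 173.882, Σx² = 91.34
Sxx = Σx² − (Σx)²/n = 91.34 − 70.56 = 20.78
Sxy = Σxy − (Σx)(Σy)/n = 173.882 − 224.196 = -50.314
b = Sxy/Sxx = -50.314/20.78 = -2.421270
a = ȳ − b·x̄ = 13.345 − (-2.421270)·4.2 = 23.514336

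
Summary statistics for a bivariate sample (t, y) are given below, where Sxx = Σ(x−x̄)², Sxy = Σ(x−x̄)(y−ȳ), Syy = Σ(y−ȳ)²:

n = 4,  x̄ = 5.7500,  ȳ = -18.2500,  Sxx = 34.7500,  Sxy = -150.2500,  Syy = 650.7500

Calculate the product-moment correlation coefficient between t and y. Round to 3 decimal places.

-0.999

r = Sxy/√(Sxx·Syy) = -150.25/√(22613.5625) = -150.25/150.378065 = -0.999148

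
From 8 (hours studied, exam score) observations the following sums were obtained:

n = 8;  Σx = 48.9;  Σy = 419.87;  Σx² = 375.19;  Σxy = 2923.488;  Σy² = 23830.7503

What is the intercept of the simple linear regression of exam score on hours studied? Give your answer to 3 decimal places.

23.877

Sxx = Σx² − (Σx)²/n = 375.19 − 298.90125 = 76.28875
Sxy = Σxy − (Σx)(Σy)/n = 2923.488 − 2566.455375 = 357.032625
b = Sxy/Sxx = 357.032625/76.28875 = 4.680017
a = ȳ − b·x̄ = 52.48375 − 4.680017·6.1125 = 23.877148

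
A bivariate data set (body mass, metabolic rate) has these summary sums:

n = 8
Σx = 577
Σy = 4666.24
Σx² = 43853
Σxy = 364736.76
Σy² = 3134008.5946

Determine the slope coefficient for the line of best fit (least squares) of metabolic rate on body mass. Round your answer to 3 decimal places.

12.600

Sxx = Σx² − (Σx)²/n = 43853 − 41616.125 = 2236.875
Sxy = Σxy − (Σx)(Σy)/n = 364736.76 − 336552.56 = 28184.2
b = Sxy/Sxx = 28184.2/2236.875 = 12.599810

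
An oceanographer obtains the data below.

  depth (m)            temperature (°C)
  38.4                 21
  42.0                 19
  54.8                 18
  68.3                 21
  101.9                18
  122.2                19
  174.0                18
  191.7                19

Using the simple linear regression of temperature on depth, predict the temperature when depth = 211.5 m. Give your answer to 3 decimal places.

18.136

n = 8, Σx = 793.3, Σy = 153, Σxy = 14955.4, Σx² = 103247.83
Sxx = Σx² − (Σx)²/n = 103247.83 − 78665.61125 = 24582.21875
Sxy = Σxy − (Σx)(Σy)/n = 14955.4 − 15171.8625 = -216.4625
b = Sxy/Sxx = -216.4625/24582.21875 = -0.008806
a = ȳ − b·x̄ = 19.125 − (-0.008806)·99.1625 = 19.998191
ŷ(211.5) = a + b·211.5 = 19.998191 + (-0.008806)·211.5 = 18.135795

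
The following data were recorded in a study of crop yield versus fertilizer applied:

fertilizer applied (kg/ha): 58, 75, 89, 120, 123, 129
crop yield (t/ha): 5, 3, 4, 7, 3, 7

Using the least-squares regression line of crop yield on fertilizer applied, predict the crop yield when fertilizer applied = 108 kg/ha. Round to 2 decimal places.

5.07

n = 6, Σx = 594, Σy = 29, Σxy = 2983, Σx² = 63080
Sxx = Σx² − (Σx)²/n = 63080 − 58806 = 4274
Sxy = Σxy − (Σx)(Σy)/n = 2983 − 2871 = 112
b = Sxy/Sxx = 112/4274 = 0.026205
a = ȳ − b·x̄ = 4.833333 − 0.026205·99 = 2.239042
ŷ(108) = a + b·108 = 2.239042 + 0.026205·108 = 5.069178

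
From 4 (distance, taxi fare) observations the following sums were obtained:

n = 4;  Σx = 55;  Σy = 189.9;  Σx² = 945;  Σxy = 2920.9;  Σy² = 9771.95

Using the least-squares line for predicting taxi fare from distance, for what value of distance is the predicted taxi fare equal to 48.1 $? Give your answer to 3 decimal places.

14.131

Sxx = Σx² − (Σx)²/n = 945 − 756.25 = 188.75
Sxy = Σxy − (Σx)(Σy)/n = 2920.9 − 2611.125 = 309.775
b = Sxy/Sxx = 309.775/188.75 = 1.641192
a = ȳ − b·x̄ = 47.475 − 1.641192·13.75 = 24.908609
Set a + b·x = 48.1: x = (48.1 − 24.908609) / 1.641192 = 14.130821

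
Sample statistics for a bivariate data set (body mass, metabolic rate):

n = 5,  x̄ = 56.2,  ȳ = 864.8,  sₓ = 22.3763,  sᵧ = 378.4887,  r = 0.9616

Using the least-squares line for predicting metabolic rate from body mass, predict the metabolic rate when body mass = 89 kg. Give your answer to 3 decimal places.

b = r · sᵧ/sₓ = 0.9616 · 378.4887/22.3763 = 16.265188
a = ȳ − b·x̄ = 864.8 − 16.265188·56.2 = -49.303585
ŷ(89) = a + b·89 = -49.303585 + 16.265188·89 = 1398.298178

1398.298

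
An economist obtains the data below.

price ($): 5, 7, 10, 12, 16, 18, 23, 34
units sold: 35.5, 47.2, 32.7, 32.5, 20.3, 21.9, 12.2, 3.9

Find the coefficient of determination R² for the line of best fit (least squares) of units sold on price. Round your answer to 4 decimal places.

n = 8, Σx = 125, Σy = 206.2, Σxy = 2357.1, Σx² = 2583, Σy² = 6669.38
Sxx = Σx² − (Σx)²/n = 2583 − 1953.125 = 629.875
Sxy = Σxy − (Σx)(Σy)/n = 2357.1 − 3221.875 = -864.775
Syy = Σy² − (Σy)²/n = 6669.38 − 5314.805 = 1354.575
R² = Sxy²/(Sxx·Syy) = (-864.775)²/(629.875·1354.575) = 0.876494

0.8765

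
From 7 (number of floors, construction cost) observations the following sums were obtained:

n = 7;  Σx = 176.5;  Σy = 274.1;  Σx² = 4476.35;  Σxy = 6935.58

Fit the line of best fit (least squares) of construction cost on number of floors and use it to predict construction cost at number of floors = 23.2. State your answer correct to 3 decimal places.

Sxx = Σx² − (Σx)²/n = 4476.35 − 4450.321429 = 26.028571
Sxy = Σxy − (Σx)(Σy)/n = 6935.58 − 6911.235714 = 24.344286
b = Sxy/Sxx = 24.344286/26.028571 = 0.935291
a = ȳ − b·x̄ = 39.157143 − 0.935291·25.214286 = 15.574451
ŷ(23.2) = a + b·23.2 = 15.574451 + 0.935291·23.2 = 37.273200

37.273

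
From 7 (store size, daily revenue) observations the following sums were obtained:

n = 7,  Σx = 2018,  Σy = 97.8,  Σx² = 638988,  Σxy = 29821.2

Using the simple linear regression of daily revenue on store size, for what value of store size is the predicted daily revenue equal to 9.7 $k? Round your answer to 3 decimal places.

Sxx = Σx² − (Σx)²/n = 638988 − 581760.571429 = 57227.428571
Sxy = Σxy − (Σx)(Σy)/n = 29821.2 − 28194.342857 = 1626.857143
b = Sxy/Sxx = 1626.857143/57227.428571 = 0.028428
a = ȳ − b·x̄ = 13.971429 − 0.028428·288.285714 = 5.776063
Set a + b·x = 9.7: x = (9.7 − 5.776063) / 0.028428 = 138.031050

138.031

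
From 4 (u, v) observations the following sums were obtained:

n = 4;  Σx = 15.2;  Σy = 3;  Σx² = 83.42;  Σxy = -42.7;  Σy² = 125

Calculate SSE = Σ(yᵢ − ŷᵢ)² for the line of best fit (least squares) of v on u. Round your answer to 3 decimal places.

Sxx = Σx² − (Σx)²/n = 83.42 − 57.76 = 25.66
Sxy = Σxy − (Σx)(Σy)/n = -42.7 − 11.4 = -54.1
Syy = Σy² − (Σy)²/n = 125 − 2.25 = 122.75
b = Sxy/Sxx = -54.1/25.66 = -2.108340
SSE = Syy − b·Sxy = 122.75 − (-2.108340)·(-54.1) = 8.688815

8.689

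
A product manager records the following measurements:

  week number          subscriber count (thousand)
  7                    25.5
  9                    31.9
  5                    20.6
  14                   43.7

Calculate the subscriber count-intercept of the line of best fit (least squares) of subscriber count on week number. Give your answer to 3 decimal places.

7.836

n = 4, Σx = 35, Σy = 121.7, Σxy = 1180.4, Σx² = 351
Sxx = Σx² − (Σx)²/n = 351 − 306.25 = 44.75
Sxy = Σxy − (Σx)(Σy)/n = 1180.4 − 1064.875 = 115.525
b = Sxy/Sxx = 115.525/44.75 = 2.581564
a = ȳ − b·x̄ = 30.425 − 2.581564·8.75 = 7.836313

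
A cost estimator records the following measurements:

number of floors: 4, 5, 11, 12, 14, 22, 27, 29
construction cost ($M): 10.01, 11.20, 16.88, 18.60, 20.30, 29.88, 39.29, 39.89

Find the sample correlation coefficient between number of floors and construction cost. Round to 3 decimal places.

0.995

n = 8, Σx = 124, Σy = 186.05, Σxy = 3664.12, Σx² = 2556, Σy² = 5296.3551
Sxx = Σx² − (Σx)²/n = 2556 − 1922 = 634
Sxy = Σxy − (Σx)(Σy)/n = 3664.12 − 2883.775 = 780.345
Syy = Σy² − (Σy)²/n = 5296.3551 − 4326.825313 = 969.529787
r = Sxy/√(Sxx·Syy) = 780.345/√(614681.885275) = 780.345/784.016508 = 0.995317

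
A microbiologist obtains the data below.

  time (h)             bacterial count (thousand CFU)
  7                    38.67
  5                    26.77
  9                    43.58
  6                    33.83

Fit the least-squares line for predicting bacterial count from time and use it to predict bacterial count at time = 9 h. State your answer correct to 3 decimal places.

n = 4, Σx = 27, Σy = 142.85, Σxy = 999.74, Σx² = 191
Sxx = Σx² − (Σx)²/n = 191 − 182.25 = 8.75
Sxy = Σxy − (Σx)(Σy)/n = 999.74 − 964.2375 = 35.5025
b = Sxy/Sxx = 35.5025/8.75 = 4.057429
a = ȳ − b·x̄ = 35.7125 − 4.057429·6.75 = 8.324857
ŷ(9) = a + b·9 = 8.324857 + 4.057429·9 = 44.841714

44.842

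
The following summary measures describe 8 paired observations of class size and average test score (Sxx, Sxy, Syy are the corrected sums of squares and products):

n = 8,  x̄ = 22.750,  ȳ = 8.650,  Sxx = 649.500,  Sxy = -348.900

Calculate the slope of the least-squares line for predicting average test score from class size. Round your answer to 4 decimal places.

b = Sxy/Sxx = -348.9/649.5 = -0.537182

-0.5372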